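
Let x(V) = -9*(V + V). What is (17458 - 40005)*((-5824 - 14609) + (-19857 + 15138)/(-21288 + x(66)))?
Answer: 3451550293261/7492 ≈ 4.6070e+8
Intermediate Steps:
x(V) = -18*V (x(V) = -9*2*V = -18*V)
(17458 - 40005)*((-5824 - 14609) + (-19857 + 15138)/(-21288 + x(66))) = (17458 - 40005)*((-5824 - 14609) + (-19857 + 15138)/(-21288 - 18*66)) = -22547*(-20433 - 4719/(-21288 - 1188)) = -22547*(-20433 - 4719/(-22476)) = -22547*(-20433 - 4719*(-1/22476)) = -22547*(-20433 + 1573/7492) = -22547*(-153082463/7492) = 3451550293261/7492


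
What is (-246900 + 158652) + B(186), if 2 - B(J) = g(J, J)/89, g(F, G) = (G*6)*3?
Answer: -7857242/89 ≈ -88284.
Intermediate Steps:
g(F, G) = 18*G (g(F, G) = (6*G)*3 = 18*G)
B(J) = 2 - 18*J/89
(-246900 + 158652) + B(186) = (-246900 + 158652) + (2 - 18/89*186) = -88248 + (2 - 3348/89) = -88248 - 3170/89 = -7857242/89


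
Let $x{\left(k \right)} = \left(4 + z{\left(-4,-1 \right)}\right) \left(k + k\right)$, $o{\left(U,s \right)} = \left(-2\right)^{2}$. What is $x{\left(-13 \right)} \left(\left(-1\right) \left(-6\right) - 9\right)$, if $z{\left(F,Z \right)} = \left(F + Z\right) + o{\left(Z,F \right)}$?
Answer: $234$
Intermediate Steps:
$o{\left(U,s \right)} = 4$
$z{\left(F,Z \right)} = 4 + F + Z$ ($z{\left(F,Z \right)} = \left(F + Z\right) + 4 = 4 + F + Z$)
$x{\left(k \right)} = 6 k$ ($x{\left(k \right)} = \left(4 - 1\right) \left(k + k\right) = \left(4 - 1\right) 2 k = 3 \cdot 2 k = 6 k$)
$x{\left(-13 \right)} \left(\left(-1\right) \left(-6\right) - 9\right) = 6 \left(-13\right) \left(\left(-1\right) \left(-6\right) - 9\right) = - 78 \left(6 - 9\right) = \left(-78\right) \left(-3\right) = 234$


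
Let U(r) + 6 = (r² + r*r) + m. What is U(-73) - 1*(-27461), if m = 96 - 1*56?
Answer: 38153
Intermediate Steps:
m = 40 (m = 96 - 56 = 40)
U(r) = 34 + 2*r² (U(r) = -6 + ((r² + r*r) + 40) = -6 + ((r² + r²) + 40) = -6 + (2*r² + 40) = -6 + (40 + 2*r²) = 34 + 2*r²)
U(-73) - 1*(-27461) = (34 + 2*(-73)²) - 1*(-27461) = (34 + 2*5329) + 27461 = (34 + 10658) + 27461 = 10692 + 27461 = 38153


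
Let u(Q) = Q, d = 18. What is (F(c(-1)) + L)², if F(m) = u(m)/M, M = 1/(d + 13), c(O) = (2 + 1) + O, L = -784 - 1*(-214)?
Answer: 258064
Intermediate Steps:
L = -570 (L = -784 + 214 = -570)
c(O) = 3 + O
M = 1/31 (M = 1/(18 + 13) = 1/31 ≈ 0.032258)
F(m) = 31*m (F(m) = m/(1/31) = m*31 = 31*m)
(F(c(-1)) + L)² = (31*(3 - 1) - 570)² = (31*2 - 570)² = (62 - 570)² = (-508)² = 258064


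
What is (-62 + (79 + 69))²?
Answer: 7396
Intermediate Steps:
(-62 + (79 + 69))² = (-62 + 148)² = 86² = 7396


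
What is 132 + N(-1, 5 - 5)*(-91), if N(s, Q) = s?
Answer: 223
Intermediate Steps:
132 + N(-1, 5 - 5)*(-91) = 132 - 1*(-91) = 132 + 91 = 223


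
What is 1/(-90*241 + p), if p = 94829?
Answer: 1/73139 ≈ 1.3673e-5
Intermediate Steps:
1/(-90*241 + p) = 1/(-90*241 + 94829) = 1/(-21690 + 94829) = 1/73139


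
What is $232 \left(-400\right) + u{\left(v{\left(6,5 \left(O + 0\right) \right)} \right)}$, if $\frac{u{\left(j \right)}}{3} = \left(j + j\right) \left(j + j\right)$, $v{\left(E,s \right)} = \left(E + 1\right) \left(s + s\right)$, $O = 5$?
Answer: $1377200$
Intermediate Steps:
$v{\left(E,s \right)} = 2 s \left(1 + E\right)$ ($v{\left(E,s \right)} = \left(1 + E\right) 2 s = 2 s \left(1 + E\right)$)
$u{\left(j \right)} = 12 j^{2}$ ($u{\left(j \right)} = 3 \left(j + j\right) \left(j + j\right) = 3 \cdot 2 j 2 j = 3 \cdot 4 j^{2} = 12 j^{2}$)
$232 \left(-400\right) + u{\left(v{\left(6,5 \left(O + 0\right) \right)} \right)} = 232 \left(-400\right) + 12 \left(2 \cdot 5 \left(5 + 0\right) \left(1 + 6\right)\right)^{2} = -92800 + 12 \left(2 \cdot 5 \cdot 5 \cdot 7\right)^{2} = -92800 + 12 \left(2 \cdot 25 \cdot 7\right)^{2} = -92800 + 12 \cdot 350^{2} = -92800 + 12 \cdot 122500 = -92800 + 1470000 = 1377200$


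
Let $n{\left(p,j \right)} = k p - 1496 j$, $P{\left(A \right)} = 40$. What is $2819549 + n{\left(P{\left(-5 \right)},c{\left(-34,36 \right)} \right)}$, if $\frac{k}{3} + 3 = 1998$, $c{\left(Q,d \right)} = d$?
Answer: $3005093$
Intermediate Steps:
$k = 5985$ ($k = -9 + 3 \cdot 1998 = -9 + 5994 = 5985$)
$n{\left(p,j \right)} = - 1496 j + 5985 p$ ($n{\left(p,j \right)} = 5985 p - 1496 j = - 1496 j + 5985 p$)
$2819549 + n{\left(P{\left(-5 \right)},c{\left(-34,36 \right)} \right)} = 2819549 + \left(\left(-1496\right) 36 + 5985 \cdot 40\right) = 2819549 + \left(-53856 + 239400\right) = 2819549 + 185544 = 3005093$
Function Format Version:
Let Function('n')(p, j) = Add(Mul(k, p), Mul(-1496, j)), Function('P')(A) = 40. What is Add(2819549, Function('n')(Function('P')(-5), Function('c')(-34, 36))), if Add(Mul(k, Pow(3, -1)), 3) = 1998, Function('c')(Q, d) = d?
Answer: 3005093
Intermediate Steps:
k = 5985 (k = Add(-9, Mul(3, 1998)) = Add(-9, 5994) = 5985)
Function('n')(p, j) = Add(Mul(-1496, j), Mul(5985, p)) (Function('n')(p, j) = Add(Mul(5985, p), Mul(-1496, j)) = Add(Mul(-1496, j), Mul(5985, p)))
Add(2819549, Function('n')(Function('P')(-5), Function('c')(-34, 36))) = Add(2819549, Add(Mul(-1496, 36), Mul(5985, 40))) = Add(2819549, Add(-53856, 239400)) = Add(2819549, 185544) = 3005093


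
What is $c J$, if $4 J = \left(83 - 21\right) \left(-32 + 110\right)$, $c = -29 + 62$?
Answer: $39897$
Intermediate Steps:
$c = 33$
$J = 1209$ ($J = \frac{\left(83 - 21\right) \left(-32 + 110\right)}{4} = \frac{62 \cdot 78}{4} = \frac{1}{4} \cdot 4836 = 1209$)
$c J = 33 \cdot 1209 = 39897$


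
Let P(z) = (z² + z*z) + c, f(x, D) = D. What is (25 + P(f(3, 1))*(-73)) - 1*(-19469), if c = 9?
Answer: 18691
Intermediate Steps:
P(z) = 9 + 2*z² (P(z) = (z² + z*z) + 9 = (z² + z²) + 9 = 2*z² + 9 = 9 + 2*z²)
(25 + P(f(3, 1))*(-73)) - 1*(-19469) = (25 + (9 + 2*1²)*(-73)) - 1*(-19469) = (25 + (9 + 2*1)*(-73)) + 19469 = (25 + (9 + 2)*(-73)) + 19469 = (25 + 11*(-73)) + 19469 = (25 - 803) + 19469 = -778 + 19469 = 18691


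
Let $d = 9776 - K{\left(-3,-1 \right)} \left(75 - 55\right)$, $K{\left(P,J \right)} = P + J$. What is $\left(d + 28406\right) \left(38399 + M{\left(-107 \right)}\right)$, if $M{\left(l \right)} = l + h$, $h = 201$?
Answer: $1472819166$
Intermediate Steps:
$K{\left(P,J \right)} = J + P$
$M{\left(l \right)} = 201 + l$ ($M{\left(l \right)} = l + 201 = 201 + l$)
$d = 9856$ ($d = 9776 - \left(-1 - 3\right) \left(75 - 55\right) = 9776 - \left(-4\right) 20 = 9776 - -80 = 9776 + 80 = 9856$)
$\left(d + 28406\right) \left(38399 + M{\left(-107 \right)}\right) = \left(9856 + 28406\right) \left(38399 + \left(201 - 107\right)\right) = 38262 \left(38399 + 94\right) = 38262 \cdot 38493 = 1472819166$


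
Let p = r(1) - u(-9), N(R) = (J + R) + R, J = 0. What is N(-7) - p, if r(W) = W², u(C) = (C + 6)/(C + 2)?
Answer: -102/7 ≈ -14.571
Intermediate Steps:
u(C) = (6 + C)/(2 + C)
N(R) = 2*R (N(R) = (0 + R) + R = R + R = 2*R)
p = 4/7 (p = 1² - (6 - 9)/(2 - 9) = 1 - (-3)/(-7) = 1 - (-1)*(-3)/7 = 1 - 1*3/7 = 1 - 3/7 = 4/7 ≈ 0.57143)
N(-7) - p = 2*(-7) - 1*4/7 = -14 - 4/7 = -102/7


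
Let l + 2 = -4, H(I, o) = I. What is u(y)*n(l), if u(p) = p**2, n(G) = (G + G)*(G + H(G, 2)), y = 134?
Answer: 2585664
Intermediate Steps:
l = -6 (l = -2 - 4 = -6)
n(G) = 4*G**2 (n(G) = (G + G)*(G + G) = (2*G)*(2*G) = 4*G**2)
u(y)*n(l) = 134**2*(4*(-6)**2) = 17956*(4*36) = 17956*144 = 2585664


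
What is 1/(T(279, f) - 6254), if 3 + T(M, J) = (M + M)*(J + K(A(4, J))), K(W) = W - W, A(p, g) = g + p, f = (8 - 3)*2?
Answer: -1/677 ≈ -0.0014771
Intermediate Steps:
f = 10 (f = 5*2 = 10)
K(W) = 0
T(M, J) = -3 + 2*J*M (T(M, J) = -3 + (M + M)*(J + 0) = -3 + (2*M)*J = -3 + 2*J*M)
1/(T(279, f) - 6254) = 1/((-3 + 2*10*279) - 6254) = 1/((-3 + 5580) - 6254) = 1/(5577 - 6254) = 1/(-677) = -1/677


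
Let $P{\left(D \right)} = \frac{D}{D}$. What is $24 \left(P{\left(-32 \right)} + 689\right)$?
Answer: $16560$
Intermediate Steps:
$P{\left(D \right)} = 1$
$24 \left(P{\left(-32 \right)} + 689\right) = 24 \left(1 + 689\right) = 24 \cdot 690 = 16560$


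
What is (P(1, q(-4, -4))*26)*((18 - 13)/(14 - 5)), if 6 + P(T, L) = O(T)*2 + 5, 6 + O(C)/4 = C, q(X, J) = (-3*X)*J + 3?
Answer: -5330/9 ≈ -592.22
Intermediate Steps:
q(X, J) = 3 - 3*J*X (q(X, J) = -3*J*X + 3 = 3 - 3*J*X)
O(C) = -24 + 4*C
P(T, L) = -49 + 8*T (P(T, L) = -6 + ((-24 + 4*T)*2 + 5) = -6 + ((-48 + 8*T) + 5) = -6 + (-43 + 8*T) = -49 + 8*T)
(P(1, q(-4, -4))*26)*((18 - 13)/(14 - 5)) = ((-49 + 8*1)*26)*((18 - 13)/(14 - 5)) = ((-49 + 8)*26)*(5/9) = (-41*26)*(5*(1/9)) = -1066*5/9 = -5330/9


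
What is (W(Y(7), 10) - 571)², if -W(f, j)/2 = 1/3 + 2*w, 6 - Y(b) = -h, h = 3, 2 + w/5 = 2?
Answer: 2941225/9 ≈ 3.2680e+5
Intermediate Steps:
w = 0 (w = -10 + 5*2 = -10 + 10 = 0)
Y(b) = 9 (Y(b) = 6 - (-1)*3 = 6 - 1*(-3) = 6 + 3 = 9)
W(f, j) = -⅔ (W(f, j) = -2*(1/3 + 2*0) = -2*(⅓ + 0) = -2*⅓ = -⅔)
(W(Y(7), 10) - 571)² = (-⅔ - 571)² = (-1715/3)² = 2941225/9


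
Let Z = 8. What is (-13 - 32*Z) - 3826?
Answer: -4095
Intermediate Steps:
(-13 - 32*Z) - 3826 = (-13 - 32*8) - 3826 = (-13 - 256) - 3826 = -269 - 3826 = -4095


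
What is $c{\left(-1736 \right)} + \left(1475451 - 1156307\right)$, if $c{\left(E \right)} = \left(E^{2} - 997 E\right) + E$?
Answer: $5061896$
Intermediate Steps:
$c{\left(E \right)} = E^{2} - 996 E$
$c{\left(-1736 \right)} + \left(1475451 - 1156307\right) = - 1736 \left(-996 - 1736\right) + \left(1475451 - 1156307\right) = \left(-1736\right) \left(-2732\right) + 319144 = 4742752 + 319144 = 5061896$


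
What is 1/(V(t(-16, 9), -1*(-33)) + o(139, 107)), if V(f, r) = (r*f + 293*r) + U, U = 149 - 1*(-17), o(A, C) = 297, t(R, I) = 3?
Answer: 1/10231 ≈ 9.7742e-5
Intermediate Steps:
U = 166 (U = 149 + 17 = 166)
V(f, r) = 166 + 293*r + f*r (V(f, r) = (r*f + 293*r) + 166 = (f*r + 293*r) + 166 = (293*r + f*r) + 166 = 166 + 293*r + f*r)
1/(V(t(-16, 9), -1*(-33)) + o(139, 107)) = 1/((166 + 293*(-1*(-33)) + 3*(-1*(-33))) + 297) = 1/((166 + 293*33 + 3*33) + 297) = 1/((166 + 9669 + 99) + 297) = 1/(9934 + 297) = 1/10231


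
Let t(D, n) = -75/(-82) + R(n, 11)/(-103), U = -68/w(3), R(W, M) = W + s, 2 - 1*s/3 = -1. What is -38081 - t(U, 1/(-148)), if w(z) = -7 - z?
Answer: -23801294403/625004 ≈ -38082.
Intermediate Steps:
s = 9 (s = 6 - 3*(-1) = 6 + 3 = 9)
R(W, M) = 9 + W (R(W, M) = W + 9 = 9 + W)
U = 34/5 (U = -68/(-7 - 1*3) = -68/(-7 - 3) = -68/(-10) = -68*(-1/10) = 34/5 ≈ 6.8000)
t(D, n) = 6987/8446 - n/103 (t(D, n) = -75/(-82) + (9 + n)/(-103) = -75*(-1/82) + (9 + n)*(-1/103) = 75/82 + (-9/103 - n/103) = 6987/8446 - n/103)
-38081 - t(U, 1/(-148)) = -38081 - (6987/8446 - 1/103/(-148)) = -38081 - (6987/8446 - 1/103*(-1/148)) = -38081 - (6987/8446 + 1/15244) = -38081 - 1*517079/625004 = -38081 - 517079/625004 = -23801294403/625004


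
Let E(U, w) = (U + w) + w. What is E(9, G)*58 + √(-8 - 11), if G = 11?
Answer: 1798 + I*√19 ≈ 1798.0 + 4.3589*I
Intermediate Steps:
E(U, w) = U + 2*w
E(9, G)*58 + √(-8 - 11) = (9 + 2*11)*58 + √(-8 - 11) = (9 + 22)*58 + √(-19) = 31*58 + I*√19 = 1798 + I*√19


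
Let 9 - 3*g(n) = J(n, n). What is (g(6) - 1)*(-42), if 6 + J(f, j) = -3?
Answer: -210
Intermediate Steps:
J(f, j) = -9 (J(f, j) = -6 - 3 = -9)
g(n) = 6 (g(n) = 3 - ⅓*(-9) = 3 + 3 = 6)
(g(6) - 1)*(-42) = (6 - 1)*(-42) = 5*(-42) = -210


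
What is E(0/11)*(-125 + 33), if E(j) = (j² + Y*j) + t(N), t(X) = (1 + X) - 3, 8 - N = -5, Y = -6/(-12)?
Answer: -1012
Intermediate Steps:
Y = ½ (Y = -6*(-1/12) = ½ ≈ 0.50000)
N = 13 (N = 8 - 1*(-5) = 8 + 5 = 13)
t(X) = -2 + X
E(j) = 11 + j² + j/2 (E(j) = (j² + j/2) + (-2 + 13) = (j² + j/2) + 11 = 11 + j² + j/2)
E(0/11)*(-125 + 33) = (11 + (0/11)² + (0/11)/2)*(-125 + 33) = (11 + (0*(1/11))² + (0*(1/11))/2)*(-92) = (11 + 0² + (½)*0)*(-92) = (11 + 0 + 0)*(-92) = 11*(-92) = -1012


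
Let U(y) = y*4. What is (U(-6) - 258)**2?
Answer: 79524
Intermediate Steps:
U(y) = 4*y
(U(-6) - 258)**2 = (4*(-6) - 258)**2 = (-24 - 258)**2 = (-282)**2 = 79524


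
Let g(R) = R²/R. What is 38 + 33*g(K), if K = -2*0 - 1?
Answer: 5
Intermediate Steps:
K = -1 (K = 0 - 1 = -1)
g(R) = R
38 + 33*g(K) = 38 + 33*(-1) = 38 - 33 = 5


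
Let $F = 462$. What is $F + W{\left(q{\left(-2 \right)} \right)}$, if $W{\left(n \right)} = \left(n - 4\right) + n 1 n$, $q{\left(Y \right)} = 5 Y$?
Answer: $548$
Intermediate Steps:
$W{\left(n \right)} = -4 + n + n^{2}$ ($W{\left(n \right)} = \left(-4 + n\right) + n n = \left(-4 + n\right) + n^{2} = -4 + n + n^{2}$)
$F + W{\left(q{\left(-2 \right)} \right)} = 462 + \left(-4 + 5 \left(-2\right) + \left(5 \left(-2\right)\right)^{2}\right) = 462 - \left(14 - 100\right) = 462 - -86 = 462 + 86 = 548$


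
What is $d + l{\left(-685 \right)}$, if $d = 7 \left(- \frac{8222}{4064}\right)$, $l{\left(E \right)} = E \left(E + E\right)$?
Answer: $\frac{1906901623}{2032} \approx 9.3844 \cdot 10^{5}$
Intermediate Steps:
$l{\left(E \right)} = 2 E^{2}$ ($l{\left(E \right)} = E 2 E = 2 E^{2}$)
$d = - \frac{28777}{2032}$ ($d = 7 \left(\left(-8222\right) \frac{1}{4064}\right) = 7 \left(- \frac{4111}{2032}\right) = - \frac{28777}{2032} \approx -14.162$)
$d + l{\left(-685 \right)} = - \frac{28777}{2032} + 2 \left(-685\right)^{2} = - \frac{28777}{2032} + 2 \cdot 469225 = - \frac{28777}{2032} + 938450 = \frac{1906901623}{2032}$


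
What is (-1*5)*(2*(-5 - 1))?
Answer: 60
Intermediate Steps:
(-1*5)*(2*(-5 - 1)) = -10*(-6) = -5*(-12) = 60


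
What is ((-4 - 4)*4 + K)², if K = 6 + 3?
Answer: 529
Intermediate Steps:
K = 9
((-4 - 4)*4 + K)² = ((-4 - 4)*4 + 9)² = (-8*4 + 9)² = (-32 + 9)² = (-23)² = 529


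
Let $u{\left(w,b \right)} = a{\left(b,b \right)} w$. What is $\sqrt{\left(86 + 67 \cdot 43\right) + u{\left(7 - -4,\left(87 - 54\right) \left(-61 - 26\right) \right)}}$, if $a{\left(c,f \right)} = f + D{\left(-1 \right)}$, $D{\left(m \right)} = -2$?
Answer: $2 i \sqrt{7159} \approx 169.22 i$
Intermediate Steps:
$a{\left(c,f \right)} = -2 + f$ ($a{\left(c,f \right)} = f - 2 = -2 + f$)
$u{\left(w,b \right)} = w \left(-2 + b\right)$ ($u{\left(w,b \right)} = \left(-2 + b\right) w = w \left(-2 + b\right)$)
$\sqrt{\left(86 + 67 \cdot 43\right) + u{\left(7 - -4,\left(87 - 54\right) \left(-61 - 26\right) \right)}} = \sqrt{\left(86 + 67 \cdot 43\right) + \left(7 - -4\right) \left(-2 + \left(87 - 54\right) \left(-61 - 26\right)\right)} = \sqrt{\left(86 + 2881\right) + \left(7 + 4\right) \left(-2 + 33 \left(-87\right)\right)} = \sqrt{2967 + 11 \left(-2 - 2871\right)} = \sqrt{2967 + 11 \left(-2873\right)} = \sqrt{2967 - 31603} = \sqrt{-28636} = 2 i \sqrt{7159}$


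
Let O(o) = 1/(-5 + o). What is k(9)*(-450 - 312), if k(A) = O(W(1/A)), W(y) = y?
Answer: 3429/22 ≈ 155.86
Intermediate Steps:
k(A) = 1/(-5 + 1/A)
k(9)*(-450 - 312) = (-1*9/(-1 + 5*9))*(-450 - 312) = -1*9/(-1 + 45)*(-762) = -1*9/44*(-762) = -1*9*1/44*(-762) = -9/44*(-762) = 3429/22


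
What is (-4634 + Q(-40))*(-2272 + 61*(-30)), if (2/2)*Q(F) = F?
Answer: 19172748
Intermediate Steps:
Q(F) = F
(-4634 + Q(-40))*(-2272 + 61*(-30)) = (-4634 - 40)*(-2272 + 61*(-30)) = -4674*(-2272 - 1830) = -4674*(-4102) = 19172748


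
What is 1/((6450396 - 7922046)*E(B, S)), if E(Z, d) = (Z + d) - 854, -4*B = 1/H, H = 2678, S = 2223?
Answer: -5356/10790672744775 ≈ -4.9635e-10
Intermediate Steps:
B = -1/10712 (B = -1/4/2678 = -1/4*1/2678 = -1/10712 ≈ -9.3353e-5)
E(Z, d) = -854 + Z + d
1/((6450396 - 7922046)*E(B, S)) = 1/((6450396 - 7922046)*(-854 - 1/10712 + 2223)) = 1/((-1471650)*(14664727/10712)) = -1/1471650*10712/14664727 = -5356/10790672744775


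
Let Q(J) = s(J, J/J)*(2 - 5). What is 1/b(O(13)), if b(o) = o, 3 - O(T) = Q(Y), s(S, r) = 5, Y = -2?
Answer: 1/18 ≈ 0.055556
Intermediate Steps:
Q(J) = -15 (Q(J) = 5*(2 - 5) = 5*(-3) = -15)
O(T) = 18 (O(T) = 3 - 1*(-15) = 3 + 15 = 18)
1/b(O(13)) = 1/18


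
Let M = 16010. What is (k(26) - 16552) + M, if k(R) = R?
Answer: -516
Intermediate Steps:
(k(26) - 16552) + M = (26 - 16552) + 16010 = -16526 + 16010 = -516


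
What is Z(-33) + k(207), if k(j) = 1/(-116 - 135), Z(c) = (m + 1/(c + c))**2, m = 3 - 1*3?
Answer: -4105/1093356 ≈ -0.0037545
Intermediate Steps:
m = 0 (m = 3 - 3 = 0)
Z(c) = 1/(4*c**2) (Z(c) = (0 + 1/(c + c))**2 = (0 + 1/(2*c))**2 = (1/(2*c))**2 = 1/(4*c**2))
k(j) = -1/251 (k(j) = 1/(-251) = -1/251)
Z(-33) + k(207) = (1/4)/(-33)**2 - 1/251 = (1/4)*(1/1089) - 1/251 = 1/4356 - 1/251 = -4105/1093356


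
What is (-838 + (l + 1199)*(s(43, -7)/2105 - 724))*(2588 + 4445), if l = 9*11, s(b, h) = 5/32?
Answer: -44559776985503/6736 ≈ -6.6152e+9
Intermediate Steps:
s(b, h) = 5/32 (s(b, h) = 5*(1/32) = 5/32)
l = 99
(-838 + (l + 1199)*(s(43, -7)/2105 - 724))*(2588 + 4445) = (-838 + (99 + 1199)*((5/32)/2105 - 724))*(2588 + 4445) = (-838 + 1298*((5/32)*(1/2105) - 724))*7033 = (-838 + 1298*(1/13472 - 724))*7033 = (-838 + 1298*(-9753727/13472))*7033 = (-838 - 6330168823/6736)*7033 = -6335813591/6736*7033 = -44559776985503/6736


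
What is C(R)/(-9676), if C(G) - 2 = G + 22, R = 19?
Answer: -43/9676 ≈ -0.0044440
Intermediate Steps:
C(G) = 24 + G (C(G) = 2 + (G + 22) = 2 + (22 + G) = 24 + G)
C(R)/(-9676) = (24 + 19)/(-9676) = 43*(-1/9676) = -43/9676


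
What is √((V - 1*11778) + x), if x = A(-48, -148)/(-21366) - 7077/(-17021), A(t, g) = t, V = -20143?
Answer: 4*I*√7329340679827555626/60611781 ≈ 178.66*I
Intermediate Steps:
x = 25337365/60611781 (x = -48/(-21366) - 7077/(-17021) = -48*(-1/21366) - 7077*(-1/17021) = 8/3561 + 7077/17021 = 25337365/60611781 ≈ 0.41803)
√((V - 1*11778) + x) = √((-20143 - 1*11778) + 25337365/60611781) = √((-20143 - 11778) + 25337365/60611781) = √(-31921 + 25337365/60611781) = √(-1934763323936/60611781) = 4*I*√7329340679827555626/60611781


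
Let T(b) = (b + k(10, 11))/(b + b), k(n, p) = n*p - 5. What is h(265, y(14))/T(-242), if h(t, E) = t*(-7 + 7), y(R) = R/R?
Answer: 0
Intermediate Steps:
y(R) = 1
k(n, p) = -5 + n*p
h(t, E) = 0 (h(t, E) = t*0 = 0)
T(b) = (105 + b)/(2*b) (T(b) = (b + (-5 + 10*11))/(b + b) = (b + (-5 + 110))/((2*b)) = (b + 105)*(1/(2*b)) = (105 + b)*(1/(2*b)) = (105 + b)/(2*b))
h(265, y(14))/T(-242) = 0/(((½)*(105 - 242)/(-242))) = 0/(((½)*(-1/242)*(-137))) = 0/(137/484) = 0*(484/137) = 0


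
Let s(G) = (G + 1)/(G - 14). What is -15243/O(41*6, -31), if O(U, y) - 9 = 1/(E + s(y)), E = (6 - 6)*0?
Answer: -10162/7 ≈ -1451.7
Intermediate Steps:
s(G) = (1 + G)/(-14 + G)
E = 0 (E = 0*0 = 0)
O(U, y) = 9 + (-14 + y)/(1 + y) (O(U, y) = 9 + 1/(0 + (1 + y)/(-14 + y)) = 9 + 1/((1 + y)/(-14 + y)) = 9 + (-14 + y)/(1 + y))
-15243/O(41*6, -31) = -15243*(1 - 31)/(5*(-1 + 2*(-31))) = -15243*(-6/(-1 - 62)) = -15243/(5*(-1/30)*(-63)) = -15243/21/2 = -15243*2/21 = -10162/7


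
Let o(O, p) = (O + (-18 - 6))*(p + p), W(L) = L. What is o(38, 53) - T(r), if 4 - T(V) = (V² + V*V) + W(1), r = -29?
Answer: 3163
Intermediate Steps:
o(O, p) = 2*p*(-24 + O) (o(O, p) = (O - 24)*(2*p) = (-24 + O)*(2*p) = 2*p*(-24 + O))
T(V) = 3 - 2*V² (T(V) = 4 - ((V² + V*V) + 1) = 4 - ((V² + V²) + 1) = 4 - (2*V² + 1) = 4 - (1 + 2*V²) = 4 + (-1 - 2*V²) = 3 - 2*V²)
o(38, 53) - T(r) = 2*53*(-24 + 38) - (3 - 2*(-29)²) = 2*53*14 - (3 - 2*841) = 1484 - (3 - 1682) = 1484 - 1*(-1679) = 1484 + 1679 = 3163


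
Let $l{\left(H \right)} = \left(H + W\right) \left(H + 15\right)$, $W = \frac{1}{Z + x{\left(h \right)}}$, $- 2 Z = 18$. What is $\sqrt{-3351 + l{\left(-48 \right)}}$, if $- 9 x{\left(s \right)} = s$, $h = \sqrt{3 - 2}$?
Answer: $\frac{i \sqrt{11856954}}{82} \approx 41.993 i$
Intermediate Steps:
$Z = -9$ ($Z = \left(- \frac{1}{2}\right) 18 = -9$)
$h = 1$ ($h = \sqrt{1} = 1$)
$x{\left(s \right)} = - \frac{s}{9}$
$W = - \frac{9}{82}$ ($W = \frac{1}{-9 - \frac{1}{9}} = \frac{1}{- \frac{82}{9}} = - \frac{9}{82} \approx -0.10976$)
$l{\left(H \right)} = \left(15 + H\right) \left(- \frac{9}{82} + H\right)$ ($l{\left(H \right)} = \left(H - \frac{9}{82}\right) \left(H + 15\right) = \left(- \frac{9}{82} + H\right) \left(15 + H\right) = \left(15 + H\right) \left(- \frac{9}{82} + H\right)$)
$\sqrt{-3351 + l{\left(-48 \right)}} = \sqrt{-3351 + \left(- \frac{135}{82} + \left(-48\right)^{2} + \frac{1221}{82} \left(-48\right)\right)} = \sqrt{-3351 - - \frac{130185}{82}} = \sqrt{-3351 + \frac{130185}{82}} = \sqrt{- \frac{144597}{82}} = \frac{i \sqrt{11856954}}{82}$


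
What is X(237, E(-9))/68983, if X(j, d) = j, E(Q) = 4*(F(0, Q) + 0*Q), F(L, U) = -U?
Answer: 237/68983 ≈ 0.0034356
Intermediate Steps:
E(Q) = -4*Q (E(Q) = 4*(-Q + 0*Q) = 4*(-Q + 0) = 4*(-Q) = -4*Q)
X(237, E(-9))/68983 = 237/68983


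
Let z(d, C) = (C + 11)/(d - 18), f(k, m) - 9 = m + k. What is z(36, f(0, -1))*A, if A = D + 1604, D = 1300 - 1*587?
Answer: 44023/18 ≈ 2445.7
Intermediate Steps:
D = 713 (D = 1300 - 587 = 713)
f(k, m) = 9 + k + m (f(k, m) = 9 + (m + k) = 9 + (k + m) = 9 + k + m)
z(d, C) = (11 + C)/(-18 + d)
A = 2317 (A = 713 + 1604 = 2317)
z(36, f(0, -1))*A = ((11 + (9 + 0 - 1))/(-18 + 36))*2317 = ((11 + 8)/18)*2317 = ((1/18)*19)*2317 = (19/18)*2317 = 44023/18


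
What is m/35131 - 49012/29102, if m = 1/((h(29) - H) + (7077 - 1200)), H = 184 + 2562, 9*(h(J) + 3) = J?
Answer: -24261594448807/14405878671761 ≈ -1.6841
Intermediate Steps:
h(J) = -3 + J/9
H = 2746
m = 9/28181 (m = 1/(((-3 + (⅑)*29) - 1*2746) + (7077 - 1200)) = 1/(((-3 + 29/9) - 2746) + 5877) = 1/((2/9 - 2746) + 5877) = 1/(-24712/9 + 5877) = 1/(28181/9) = 9/28181 ≈ 0.00031936)
m/35131 - 49012/29102 = (9/28181)/35131 - 49012/29102 = (9/28181)*(1/35131) - 49012*1/29102 = 9/990026711 - 24506/14551 = -24261594448807/14405878671761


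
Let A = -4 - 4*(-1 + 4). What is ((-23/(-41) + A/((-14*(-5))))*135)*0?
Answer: 0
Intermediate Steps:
A = -16 (A = -4 - 4*3 = -4 - 12 = -16)
((-23/(-41) + A/((-14*(-5))))*135)*0 = ((-23/(-41) - 16/((-14*(-5))))*135)*0 = ((-23*(-1/41) - 16/70)*135)*0 = ((23/41 - 16*1/70)*135)*0 = ((23/41 - 8/35)*135)*0 = ((477/1435)*135)*0 = (12879/287)*0 = 0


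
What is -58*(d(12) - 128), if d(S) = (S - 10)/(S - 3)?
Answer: 66700/9 ≈ 7411.1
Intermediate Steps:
d(S) = (-10 + S)/(-3 + S)
-58*(d(12) - 128) = -58*((-10 + 12)/(-3 + 12) - 128) = -58*(2/9 - 128) = -58*(-1150/9) = 66700/9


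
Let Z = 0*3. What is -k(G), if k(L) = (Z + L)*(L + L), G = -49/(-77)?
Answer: -98/121 ≈ -0.80992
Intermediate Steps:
Z = 0
G = 7/11 (G = -49*(-1/77) = 7/11 ≈ 0.63636)
k(L) = 2*L² (k(L) = (0 + L)*(L + L) = L*(2*L) = 2*L²)
-k(G) = -2*(7/11)² = -2*49/121 = -1*98/121 = -98/121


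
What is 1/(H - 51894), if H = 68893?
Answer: 1/16999 ≈ 5.8827e-5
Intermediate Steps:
1/(H - 51894) = 1/(68893 - 51894) = 1/16999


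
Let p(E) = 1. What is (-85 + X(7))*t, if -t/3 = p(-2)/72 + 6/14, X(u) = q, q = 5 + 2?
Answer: 2899/28 ≈ 103.54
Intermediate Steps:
q = 7
X(u) = 7
t = -223/168 (t = -3*(1/72 + 6/14) = -3*(1*(1/72) + 6*(1/14)) = -3*(1/72 + 3/7) = -3*223/504 = -223/168 ≈ -1.3274)
(-85 + X(7))*t = (-85 + 7)*(-223/168) = -78*(-223/168) = 2899/28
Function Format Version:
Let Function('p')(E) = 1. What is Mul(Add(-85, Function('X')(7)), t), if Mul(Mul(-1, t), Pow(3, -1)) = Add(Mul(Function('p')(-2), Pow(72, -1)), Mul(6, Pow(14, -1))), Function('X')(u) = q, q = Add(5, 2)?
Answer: Rational(2899, 28) ≈ 103.54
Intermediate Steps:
q = 7
Function('X')(u) = 7
t = Rational(-223, 168) (t = Mul(-3, Add(Mul(1, Pow(72, -1)), Mul(6, Pow(14, -1)))) = Mul(-3, Add(Mul(1, Rational(1, 72)), Mul(6, Rational(1, 14)))) = Mul(-3, Add(Rational(1, 72), Rational(3, 7))) = Mul(-3, Rational(223, 504)) = Rational(-223, 168) ≈ -1.3274)
Mul(Add(-85, Function('X')(7)), t) = Mul(Add(-85, 7), Rational(-223, 168)) = Mul(-78, Rational(-223, 168)) = Rational(2899, 28)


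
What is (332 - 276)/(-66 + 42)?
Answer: -7/3 ≈ -2.3333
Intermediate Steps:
(332 - 276)/(-66 + 42) = 56/(-24) = 56*(-1/24) = -7/3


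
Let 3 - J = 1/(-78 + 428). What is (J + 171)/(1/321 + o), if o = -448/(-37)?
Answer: 723297423/50345750 ≈ 14.367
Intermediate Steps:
J = 1049/350 (J = 3 - 1/(-78 + 428) = 3 - 1/350 = 1049/350 ≈ 2.9971)
o = 448/37 (o = -448*(-1/37) = 448/37 ≈ 12.108)
(J + 171)/(1/321 + o) = (1049/350 + 171)/(1/321 + 448/37) = 60899/(350*(1/321 + 448/37)) = 60899/(350*(143845/11877)) = (60899/350)*(11877/143845) = 723297423/50345750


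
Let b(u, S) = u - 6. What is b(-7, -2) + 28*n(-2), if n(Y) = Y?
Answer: -69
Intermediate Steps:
b(u, S) = -6 + u
b(-7, -2) + 28*n(-2) = (-6 - 7) + 28*(-2) = -13 - 56 = -69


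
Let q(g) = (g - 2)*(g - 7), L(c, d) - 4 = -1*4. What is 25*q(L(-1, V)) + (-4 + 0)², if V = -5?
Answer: 366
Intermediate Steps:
L(c, d) = 0 (L(c, d) = 4 - 1*4 = 4 - 4 = 0)
q(g) = (-7 + g)*(-2 + g) (q(g) = (-2 + g)*(-7 + g) = (-7 + g)*(-2 + g))
25*q(L(-1, V)) + (-4 + 0)² = 25*(14 + 0² - 9*0) + (-4 + 0)² = 25*(14 + 0 + 0) + (-4)² = 25*14 + 16 = 350 + 16 = 366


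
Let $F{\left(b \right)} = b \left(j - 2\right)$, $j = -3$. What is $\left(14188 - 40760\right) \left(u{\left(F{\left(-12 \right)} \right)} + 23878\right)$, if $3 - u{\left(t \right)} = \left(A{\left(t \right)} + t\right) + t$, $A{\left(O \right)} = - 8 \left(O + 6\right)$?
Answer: $-645407308$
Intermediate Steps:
$A{\left(O \right)} = -48 - 8 O$ ($A{\left(O \right)} = - 8 \left(6 + O\right) = -48 - 8 O$)
$F{\left(b \right)} = - 5 b$ ($F{\left(b \right)} = b \left(-3 - 2\right) = b \left(-5\right) = - 5 b$)
$u{\left(t \right)} = 51 + 6 t$ ($u{\left(t \right)} = 3 - \left(\left(\left(-48 - 8 t\right) + t\right) + t\right) = 3 - \left(\left(-48 - 7 t\right) + t\right) = 3 - \left(-48 - 6 t\right) = 3 + \left(48 + 6 t\right) = 51 + 6 t$)
$\left(14188 - 40760\right) \left(u{\left(F{\left(-12 \right)} \right)} + 23878\right) = \left(14188 - 40760\right) \left(\left(51 + 6 \left(\left(-5\right) \left(-12\right)\right)\right) + 23878\right) = - 26572 \left(\left(51 + 6 \cdot 60\right) + 23878\right) = - 26572 \left(\left(51 + 360\right) + 23878\right) = - 26572 \left(411 + 23878\right) = \left(-26572\right) 24289 = -645407308$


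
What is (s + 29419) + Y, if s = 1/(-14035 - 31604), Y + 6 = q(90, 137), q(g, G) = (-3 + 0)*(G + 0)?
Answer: 1323622277/45639 ≈ 29002.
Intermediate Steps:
q(g, G) = -3*G
Y = -417 (Y = -6 - 3*137 = -6 - 411 = -417)
s = -1/45639 (s = 1/(-45639) = -1/45639 ≈ -2.1911e-5)
(s + 29419) + Y = (-1/45639 + 29419) - 417 = 1342653740/45639 - 417 = 1323622277/45639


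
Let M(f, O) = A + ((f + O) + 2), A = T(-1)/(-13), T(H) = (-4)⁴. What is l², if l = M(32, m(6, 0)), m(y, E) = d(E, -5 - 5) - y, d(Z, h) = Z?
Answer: 11664/169 ≈ 69.018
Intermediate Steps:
T(H) = 256
A = -256/13 (A = 256/(-13) = 256*(-1/13) = -256/13 ≈ -19.692)
m(y, E) = E - y
M(f, O) = -230/13 + O + f (M(f, O) = -256/13 + ((f + O) + 2) = -256/13 + ((O + f) + 2) = -256/13 + (2 + O + f) = -230/13 + O + f)
l = 108/13 (l = -230/13 + (0 - 1*6) + 32 = -230/13 + (0 - 6) + 32 = -230/13 - 6 + 32 = 108/13 ≈ 8.3077)
l² = (108/13)² = 11664/169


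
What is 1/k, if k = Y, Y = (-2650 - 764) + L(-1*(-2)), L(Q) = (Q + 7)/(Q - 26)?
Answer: -8/27315 ≈ -0.00029288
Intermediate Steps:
L(Q) = (7 + Q)/(-26 + Q)
Y = -27315/8 (Y = (-2650 - 764) + (7 - 1*(-2))/(-26 - 1*(-2)) = -3414 + (7 + 2)/(-26 + 2) = -3414 + 9/(-24) = -3414 - 1/24*9 = -3414 - 3/8 = -27315/8 ≈ -3414.4)
k = -27315/8 ≈ -3414.4
1/k = 1/(-27315/8) = -8/27315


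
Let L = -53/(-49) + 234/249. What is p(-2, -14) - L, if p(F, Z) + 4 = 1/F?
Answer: -53045/8134 ≈ -6.5214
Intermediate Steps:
p(F, Z) = -4 + 1/F
L = 8221/4067 (L = -53*(-1/49) + 234*(1/249) = 53/49 + 78/83 = 8221/4067 ≈ 2.0214)
p(-2, -14) - L = (-4 + 1/(-2)) - 1*8221/4067 = (-4 - 1/2) - 8221/4067 = -9/2 - 8221/4067 = -53045/8134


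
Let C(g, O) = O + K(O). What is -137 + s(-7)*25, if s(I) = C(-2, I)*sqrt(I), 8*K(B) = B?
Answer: -137 - 1575*I*sqrt(7)/8 ≈ -137.0 - 520.88*I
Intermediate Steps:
K(B) = B/8
C(g, O) = 9*O/8 (C(g, O) = O + O/8 = 9*O/8)
s(I) = 9*I**(3/2)/8 (s(I) = (9*I/8)*sqrt(I) = 9*I**(3/2)/8)
-137 + s(-7)*25 = -137 + (9*(-7)**(3/2)/8)*25 = -137 + (9*(-7*I*sqrt(7))/8)*25 = -137 - 63*I*sqrt(7)/8*25 = -137 - 1575*I*sqrt(7)/8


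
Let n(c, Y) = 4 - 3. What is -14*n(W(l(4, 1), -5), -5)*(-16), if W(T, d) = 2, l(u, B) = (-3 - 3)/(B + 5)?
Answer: 224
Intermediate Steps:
l(u, B) = -6/(5 + B)
n(c, Y) = 1
-14*n(W(l(4, 1), -5), -5)*(-16) = -14*1*(-16) = -14*(-16) = 224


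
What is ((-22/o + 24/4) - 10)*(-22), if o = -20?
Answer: 319/5 ≈ 63.800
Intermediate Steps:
((-22/o + 24/4) - 10)*(-22) = ((-22/(-20) + 24/4) - 10)*(-22) = ((-22*(-1/20) + 24*(¼)) - 10)*(-22) = ((11/10 + 6) - 10)*(-22) = (71/10 - 10)*(-22) = -29/10*(-22) = 319/5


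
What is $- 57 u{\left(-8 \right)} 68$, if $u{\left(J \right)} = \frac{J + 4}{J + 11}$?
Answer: $5168$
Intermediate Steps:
$u{\left(J \right)} = \frac{4 + J}{11 + J}$
$- 57 u{\left(-8 \right)} 68 = - 57 \frac{4 - 8}{11 - 8} \cdot 68 = - 57 \cdot \frac{1}{3} \left(-4\right) 68 = \left(-57\right) \left(- \frac{4}{3}\right) 68 = 76 \cdot 68 = 5168$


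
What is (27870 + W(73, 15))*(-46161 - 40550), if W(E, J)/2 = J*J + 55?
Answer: -2465193730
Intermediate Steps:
W(E, J) = 110 + 2*J² (W(E, J) = 2*(J*J + 55) = 2*(J² + 55) = 2*(55 + J²) = 110 + 2*J²)
(27870 + W(73, 15))*(-46161 - 40550) = (27870 + (110 + 2*15²))*(-46161 - 40550) = (27870 + (110 + 2*225))*(-86711) = (27870 + (110 + 450))*(-86711) = (27870 + 560)*(-86711) = 28430*(-86711) = -2465193730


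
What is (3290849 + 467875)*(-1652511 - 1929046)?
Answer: -13462084253268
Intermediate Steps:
(3290849 + 467875)*(-1652511 - 1929046) = 3758724*(-3581557) = -13462084253268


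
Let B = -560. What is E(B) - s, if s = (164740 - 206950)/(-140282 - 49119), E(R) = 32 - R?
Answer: 112083182/189401 ≈ 591.78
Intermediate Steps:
s = 42210/189401 (s = -42210/(-189401) = -42210*(-1/189401) = 42210/189401 ≈ 0.22286)
E(B) - s = (32 - 1*(-560)) - 1*42210/189401 = (32 + 560) - 42210/189401 = 592 - 42210/189401 = 112083182/189401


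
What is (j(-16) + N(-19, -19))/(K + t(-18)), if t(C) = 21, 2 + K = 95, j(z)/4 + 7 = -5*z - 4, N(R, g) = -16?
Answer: 130/57 ≈ 2.2807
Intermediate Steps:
j(z) = -44 - 20*z (j(z) = -28 + 4*(-5*z - 4) = -28 + 4*(-4 - 5*z) = -28 + (-16 - 20*z) = -44 - 20*z)
K = 93 (K = -2 + 95 = 93)
(j(-16) + N(-19, -19))/(K + t(-18)) = ((-44 - 20*(-16)) - 16)/(93 + 21) = ((-44 + 320) - 16)/114 = (276 - 16)*(1/114) = 260*(1/114) = 130/57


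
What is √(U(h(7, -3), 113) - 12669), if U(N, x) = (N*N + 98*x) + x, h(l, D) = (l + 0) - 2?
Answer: I*√1457 ≈ 38.171*I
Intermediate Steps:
h(l, D) = -2 + l (h(l, D) = l - 2 = -2 + l)
U(N, x) = N² + 99*x (U(N, x) = (N² + 98*x) + x = N² + 99*x)
√(U(h(7, -3), 113) - 12669) = √(((-2 + 7)² + 99*113) - 12669) = √((5² + 11187) - 12669) = √((25 + 11187) - 12669) = √(11212 - 12669) = √(-1457) = I*√1457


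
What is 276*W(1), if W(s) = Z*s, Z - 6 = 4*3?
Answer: 4968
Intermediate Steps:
Z = 18 (Z = 6 + 4*3 = 6 + 12 = 18)
W(s) = 18*s
276*W(1) = 276*(18*1) = 276*18 = 4968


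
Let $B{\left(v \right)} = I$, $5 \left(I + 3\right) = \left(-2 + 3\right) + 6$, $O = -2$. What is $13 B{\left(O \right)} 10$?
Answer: $-208$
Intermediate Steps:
$I = - \frac{8}{5}$ ($I = -3 + \frac{\left(-2 + 3\right) + 6}{5} = -3 + \frac{1 + 6}{5} = -3 + \frac{1}{5} \cdot 7 = -3 + \frac{7}{5} = - \frac{8}{5} \approx -1.6$)
$B{\left(v \right)} = - \frac{8}{5}$
$13 B{\left(O \right)} 10 = 13 \left(- \frac{8}{5}\right) 10 = \left(- \frac{104}{5}\right) 10 = -208$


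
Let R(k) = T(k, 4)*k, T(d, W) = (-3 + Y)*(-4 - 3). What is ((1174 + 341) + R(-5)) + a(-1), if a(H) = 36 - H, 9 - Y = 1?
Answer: 1727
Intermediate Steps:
Y = 8 (Y = 9 - 1*1 = 9 - 1 = 8)
T(d, W) = -35 (T(d, W) = (-3 + 8)*(-4 - 3) = 5*(-7) = -35)
R(k) = -35*k
((1174 + 341) + R(-5)) + a(-1) = ((1174 + 341) - 35*(-5)) + (36 - 1*(-1)) = (1515 + 175) + (36 + 1) = 1690 + 37 = 1727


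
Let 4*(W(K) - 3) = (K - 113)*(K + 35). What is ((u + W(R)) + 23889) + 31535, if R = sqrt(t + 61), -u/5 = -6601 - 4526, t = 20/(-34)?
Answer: 1871502/17 - 39*sqrt(17459)/34 ≈ 1.0994e+5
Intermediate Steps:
t = -10/17 (t = 20*(-1/34) = -10/17 ≈ -0.58823)
u = 55635 (u = -5*(-6601 - 4526) = -5*(-11127) = 55635)
R = sqrt(17459)/17 (R = sqrt(-10/17 + 61) = sqrt(1027/17) = sqrt(17459)/17 ≈ 7.7725)
W(K) = 3 + (-113 + K)*(35 + K)/4 (W(K) = 3 + ((K - 113)*(K + 35))/4 = 3 + ((-113 + K)*(35 + K))/4 = 3 + (-113 + K)*(35 + K)/4)
((u + W(R)) + 23889) + 31535 = ((55635 + (-3943/4 - 39*sqrt(17459)/34 + (sqrt(17459)/17)**2/4)) + 23889) + 31535 = ((55635 + (-3943/4 - 39*sqrt(17459)/34 + (1/4)*(1027/17))) + 23889) + 31535 = ((55635 + (-3943/4 - 39*sqrt(17459)/34 + 1027/68)) + 23889) + 31535 = ((55635 + (-16501/17 - 39*sqrt(17459)/34)) + 23889) + 31535 = ((929294/17 - 39*sqrt(17459)/34) + 23889) + 31535 = (1335407/17 - 39*sqrt(17459)/34) + 31535 = 1871502/17 - 39*sqrt(17459)/34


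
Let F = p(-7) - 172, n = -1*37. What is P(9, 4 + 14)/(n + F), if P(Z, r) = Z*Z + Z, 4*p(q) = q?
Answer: -120/281 ≈ -0.42705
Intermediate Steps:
p(q) = q/4
n = -37
P(Z, r) = Z + Z**2 (P(Z, r) = Z**2 + Z = Z + Z**2)
F = -695/4 (F = (1/4)*(-7) - 172 = -7/4 - 172 = -695/4 ≈ -173.75)
P(9, 4 + 14)/(n + F) = (9*(1 + 9))/(-37 - 695/4) = (9*10)/(-843/4) = 90*(-4/843) = -120/281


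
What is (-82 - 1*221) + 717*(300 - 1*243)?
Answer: 40566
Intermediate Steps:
(-82 - 1*221) + 717*(300 - 1*243) = (-82 - 221) + 717*(300 - 243) = -303 + 717*57 = -303 + 40869 = 40566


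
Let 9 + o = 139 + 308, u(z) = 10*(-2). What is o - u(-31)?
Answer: 458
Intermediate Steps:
u(z) = -20
o = 438 (o = -9 + (139 + 308) = -9 + 447 = 438)
o - u(-31) = 438 - 1*(-20) = 438 + 20 = 458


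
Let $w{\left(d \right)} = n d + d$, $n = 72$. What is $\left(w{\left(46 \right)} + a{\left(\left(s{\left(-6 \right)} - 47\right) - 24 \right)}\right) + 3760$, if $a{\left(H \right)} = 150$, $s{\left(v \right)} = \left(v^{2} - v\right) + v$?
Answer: $7268$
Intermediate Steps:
$w{\left(d \right)} = 73 d$ ($w{\left(d \right)} = 72 d + d = 73 d$)
$s{\left(v \right)} = v^{2}$
$\left(w{\left(46 \right)} + a{\left(\left(s{\left(-6 \right)} - 47\right) - 24 \right)}\right) + 3760 = \left(73 \cdot 46 + 150\right) + 3760 = \left(3358 + 150\right) + 3760 = 3508 + 3760 = 7268$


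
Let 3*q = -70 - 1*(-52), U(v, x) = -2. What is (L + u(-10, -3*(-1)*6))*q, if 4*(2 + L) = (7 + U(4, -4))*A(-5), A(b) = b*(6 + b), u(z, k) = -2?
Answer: 123/2 ≈ 61.500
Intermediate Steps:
L = -33/4 (L = -2 + ((7 - 2)*(-5*(6 - 5)))/4 = -2 + (5*(-5*1))/4 = -2 + (5*(-5))/4 = -2 + (1/4)*(-25) = -2 - 25/4 = -33/4 ≈ -8.2500)
q = -6 (q = (-70 - 1*(-52))/3 = (-70 + 52)/3 = (1/3)*(-18) = -6)
(L + u(-10, -3*(-1)*6))*q = (-33/4 - 2)*(-6) = -41/4*(-6) = 123/2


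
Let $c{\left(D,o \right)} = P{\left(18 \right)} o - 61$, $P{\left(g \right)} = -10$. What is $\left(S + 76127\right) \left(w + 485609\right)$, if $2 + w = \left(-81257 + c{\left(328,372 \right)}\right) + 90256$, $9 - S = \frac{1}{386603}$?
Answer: $\frac{14447142328385775}{386603} \approx 3.7369 \cdot 10^{10}$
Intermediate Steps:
$c{\left(D,o \right)} = -61 - 10 o$ ($c{\left(D,o \right)} = - 10 o - 61 = -61 - 10 o$)
$S = \frac{3479426}{386603}$ ($S = 9 - \frac{1}{386603} = \frac{3479426}{386603} \approx 9.0$)
$w = 5216$ ($w = -2 + \left(\left(-81257 - 3781\right) + 90256\right) = -2 + \left(-85038 + 90256\right) = -2 + 5218 = 5216$)
$\left(S + 76127\right) \left(w + 485609\right) = \left(\frac{3479426}{386603} + 76127\right) \left(5216 + 485609\right) = \frac{29434406007}{386603} \cdot 490825 = \frac{14447142328385775}{386603}$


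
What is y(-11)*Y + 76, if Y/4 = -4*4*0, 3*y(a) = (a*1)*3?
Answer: 76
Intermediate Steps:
y(a) = a (y(a) = ((a*1)*3)/3 = (a*3)/3 = (3*a)/3 = a)
Y = 0 (Y = 4*(-4*4*0) = 4*(-16*0) = 4*0 = 0)
y(-11)*Y + 76 = -11*0 + 76 = 0 + 76 = 76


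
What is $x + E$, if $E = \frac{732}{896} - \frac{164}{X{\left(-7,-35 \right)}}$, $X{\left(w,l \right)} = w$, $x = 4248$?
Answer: $\frac{956983}{224} \approx 4272.2$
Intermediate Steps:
$E = \frac{5431}{224}$ ($E = \frac{732}{896} - \frac{164}{-7} = 732 \cdot \frac{1}{896} - - \frac{164}{7} = \frac{183}{224} + \frac{164}{7} = \frac{5431}{224} \approx 24.246$)
$x + E = 4248 + \frac{5431}{224} = \frac{956983}{224}$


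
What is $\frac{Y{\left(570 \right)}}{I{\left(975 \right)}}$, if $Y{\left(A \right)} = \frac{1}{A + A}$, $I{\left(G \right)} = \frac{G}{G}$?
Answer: $\frac{1}{1140} \approx 0.00087719$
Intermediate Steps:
$I{\left(G \right)} = 1$
$Y{\left(A \right)} = \frac{1}{2 A}$
$\frac{Y{\left(570 \right)}}{I{\left(975 \right)}} = \frac{\frac{1}{2} \cdot \frac{1}{570}}{1} = \frac{1}{2} \cdot \frac{1}{570} \cdot 1 = \frac{1}{1140} \cdot 1 = \frac{1}{1140}$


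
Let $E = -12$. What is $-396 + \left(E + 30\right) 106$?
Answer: $1512$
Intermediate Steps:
$-396 + \left(E + 30\right) 106 = -396 + \left(-12 + 30\right) 106 = -396 + 18 \cdot 106 = -396 + 1908 = 1512$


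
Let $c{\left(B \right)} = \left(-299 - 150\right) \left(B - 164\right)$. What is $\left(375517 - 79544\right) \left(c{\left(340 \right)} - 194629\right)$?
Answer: $-80993899369$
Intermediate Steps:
$c{\left(B \right)} = 73636 - 449 B$ ($c{\left(B \right)} = - 449 \left(-164 + B\right) = 73636 - 449 B$)
$\left(375517 - 79544\right) \left(c{\left(340 \right)} - 194629\right) = \left(375517 - 79544\right) \left(\left(73636 - 152660\right) - 194629\right) = 295973 \left(\left(73636 - 152660\right) - 194629\right) = 295973 \left(-79024 - 194629\right) = 295973 \left(-273653\right) = -80993899369$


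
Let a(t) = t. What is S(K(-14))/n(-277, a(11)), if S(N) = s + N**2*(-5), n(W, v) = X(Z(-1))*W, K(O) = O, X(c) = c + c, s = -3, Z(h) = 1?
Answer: 983/554 ≈ 1.7744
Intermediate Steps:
X(c) = 2*c
n(W, v) = 2*W (n(W, v) = (2*1)*W = 2*W)
S(N) = -3 - 5*N**2 (S(N) = -3 + N**2*(-5) = -3 - 5*N**2)
S(K(-14))/n(-277, a(11)) = (-3 - 5*(-14)**2)/((2*(-277))) = (-3 - 5*196)/(-554) = (-3 - 980)*(-1/554) = -983*(-1/554) = 983/554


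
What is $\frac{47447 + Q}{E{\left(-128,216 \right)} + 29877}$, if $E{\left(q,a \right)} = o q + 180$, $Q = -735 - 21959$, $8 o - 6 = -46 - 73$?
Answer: $\frac{24753}{31865} \approx 0.77681$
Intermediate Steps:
$o = - \frac{113}{8}$ ($o = \frac{3}{4} + \frac{-46 - 73}{8} = \frac{3}{4} + \frac{1}{8} \left(-119\right) = \frac{3}{4} - \frac{119}{8} = - \frac{113}{8} \approx -14.125$)
$Q = -22694$
$E{\left(q,a \right)} = 180 - \frac{113 q}{8}$ ($E{\left(q,a \right)} = - \frac{113 q}{8} + 180 = 180 - \frac{113 q}{8}$)
$\frac{47447 + Q}{E{\left(-128,216 \right)} + 29877} = \frac{47447 - 22694}{\left(180 - -1808\right) + 29877} = \frac{24753}{\left(180 + 1808\right) + 29877} = \frac{24753}{1988 + 29877} = \frac{24753}{31865}$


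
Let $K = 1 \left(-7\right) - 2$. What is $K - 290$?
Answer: $-299$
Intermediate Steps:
$K = -9$ ($K = -7 - 2 = -9$)
$K - 290 = -9 - 290 = -299$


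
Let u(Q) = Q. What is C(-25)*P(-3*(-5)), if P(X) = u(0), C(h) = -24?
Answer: 0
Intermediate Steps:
P(X) = 0
C(-25)*P(-3*(-5)) = -24*0 = 0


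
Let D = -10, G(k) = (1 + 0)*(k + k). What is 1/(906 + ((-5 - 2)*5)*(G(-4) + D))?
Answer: 1/1536 ≈ 0.00065104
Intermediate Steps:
G(k) = 2*k (G(k) = 1*(2*k) = 2*k)
1/(906 + ((-5 - 2)*5)*(G(-4) + D)) = 1/(906 + ((-5 - 2)*5)*(2*(-4) - 10)) = 1/(906 + (-7*5)*(-8 - 10)) = 1/(906 - 35*(-18)) = 1/(906 + 630) = 1/1536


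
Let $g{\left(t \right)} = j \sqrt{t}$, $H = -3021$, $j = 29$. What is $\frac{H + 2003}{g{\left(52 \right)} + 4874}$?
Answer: $- \frac{1240433}{5928036} + \frac{14761 \sqrt{13}}{5928036} \approx -0.20027$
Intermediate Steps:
$g{\left(t \right)} = 29 \sqrt{t}$
$\frac{H + 2003}{g{\left(52 \right)} + 4874} = \frac{-3021 + 2003}{29 \sqrt{52} + 4874} = - \frac{1018}{29 \cdot 2 \sqrt{13} + 4874} = - \frac{1018}{58 \sqrt{13} + 4874} = - \frac{1018}{4874 + 58 \sqrt{13}}$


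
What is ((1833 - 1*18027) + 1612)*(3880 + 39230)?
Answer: -628630020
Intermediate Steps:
((1833 - 1*18027) + 1612)*(3880 + 39230) = ((1833 - 18027) + 1612)*43110 = (-16194 + 1612)*43110 = -14582*43110 = -628630020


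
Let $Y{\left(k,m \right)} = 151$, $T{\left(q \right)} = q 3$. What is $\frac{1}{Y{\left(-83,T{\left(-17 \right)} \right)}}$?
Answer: $\frac{1}{151} \approx 0.0066225$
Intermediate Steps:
$T{\left(q \right)} = 3 q$
$\frac{1}{Y{\left(-83,T{\left(-17 \right)} \right)}} = \frac{1}{151}$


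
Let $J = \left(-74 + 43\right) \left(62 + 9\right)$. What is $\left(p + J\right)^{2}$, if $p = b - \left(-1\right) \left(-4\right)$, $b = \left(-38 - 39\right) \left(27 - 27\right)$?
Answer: $4862025$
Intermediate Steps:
$J = -2201$ ($J = \left(-31\right) 71 = -2201$)
$b = 0$ ($b = \left(-77\right) 0 = 0$)
$p = -4$ ($p = 0 - \left(-1\right) \left(-4\right) = 0 - 4 = -4$)
$\left(p + J\right)^{2} = \left(-4 - 2201\right)^{2} = \left(-2205\right)^{2} = 4862025$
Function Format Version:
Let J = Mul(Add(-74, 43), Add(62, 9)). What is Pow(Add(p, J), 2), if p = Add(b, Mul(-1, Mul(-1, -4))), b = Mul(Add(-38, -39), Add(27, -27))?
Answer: 4862025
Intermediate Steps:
J = -2201 (J = Mul(-31, 71) = -2201)
b = 0 (b = Mul(-77, 0) = 0)
p = -4 (p = Add(0, Mul(-1, Mul(-1, -4))) = Add(0, Mul(-1, 4)) = Add(0, -4) = -4)
Pow(Add(p, J), 2) = Pow(Add(-4, -2201), 2) = Pow(-2205, 2) = 4862025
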